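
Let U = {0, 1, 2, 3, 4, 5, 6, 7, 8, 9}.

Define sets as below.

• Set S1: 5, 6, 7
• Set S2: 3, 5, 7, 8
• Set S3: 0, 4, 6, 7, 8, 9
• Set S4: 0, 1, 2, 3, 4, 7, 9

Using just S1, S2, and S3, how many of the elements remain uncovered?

2

Union of S1, S2, S3 = {0, 3, 4, 5, 6, 7, 8, 9}.
Not covered: 1, 2 — 2 elements.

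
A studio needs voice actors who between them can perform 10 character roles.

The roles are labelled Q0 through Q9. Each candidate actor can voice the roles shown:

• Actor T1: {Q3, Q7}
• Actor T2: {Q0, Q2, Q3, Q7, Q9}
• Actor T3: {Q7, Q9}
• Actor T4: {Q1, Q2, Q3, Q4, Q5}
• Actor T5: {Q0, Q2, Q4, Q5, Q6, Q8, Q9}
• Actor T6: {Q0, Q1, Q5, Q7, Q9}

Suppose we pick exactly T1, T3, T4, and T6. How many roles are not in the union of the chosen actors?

2

Union of T1, T3, T4, T6 = {Q0, Q1, Q2, Q3, Q4, Q5, Q7, Q9}.
Not covered: Q6, Q8 — 2 roles.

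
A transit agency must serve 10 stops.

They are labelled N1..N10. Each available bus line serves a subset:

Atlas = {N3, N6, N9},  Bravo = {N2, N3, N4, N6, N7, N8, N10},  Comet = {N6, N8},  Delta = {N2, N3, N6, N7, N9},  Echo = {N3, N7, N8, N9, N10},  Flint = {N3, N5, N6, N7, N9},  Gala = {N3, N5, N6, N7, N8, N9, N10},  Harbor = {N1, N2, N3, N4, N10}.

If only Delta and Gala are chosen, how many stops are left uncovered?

Union of Delta, Gala = {N2, N3, N5, N6, N7, N8, N9, N10}.
Not covered: N1, N4 — 2 stops.

2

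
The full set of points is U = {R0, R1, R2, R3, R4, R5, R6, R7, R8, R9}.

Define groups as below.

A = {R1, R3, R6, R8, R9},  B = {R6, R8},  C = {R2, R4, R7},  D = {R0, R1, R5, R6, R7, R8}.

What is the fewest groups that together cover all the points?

Take {A, C, D}. Their union is {R0, R1, R2, R3, R4, R5, R6, R7, R8, R9}, which is all 10 points.
Only D contains R0, so D is forced; the remaining 4 points need at least 2 more groups (each remaining group adds at most 2) — so at least 3 groups are needed, and 3 is optimal.

3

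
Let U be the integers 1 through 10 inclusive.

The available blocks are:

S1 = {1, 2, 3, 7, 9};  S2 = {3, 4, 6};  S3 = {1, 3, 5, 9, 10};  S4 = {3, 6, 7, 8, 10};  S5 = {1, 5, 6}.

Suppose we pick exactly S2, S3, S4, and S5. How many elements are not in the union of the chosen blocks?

Union of S2, S3, S4, S5 = {1, 3, 4, 5, 6, 7, 8, 9, 10}.
Not covered: 2 — 1 element.

1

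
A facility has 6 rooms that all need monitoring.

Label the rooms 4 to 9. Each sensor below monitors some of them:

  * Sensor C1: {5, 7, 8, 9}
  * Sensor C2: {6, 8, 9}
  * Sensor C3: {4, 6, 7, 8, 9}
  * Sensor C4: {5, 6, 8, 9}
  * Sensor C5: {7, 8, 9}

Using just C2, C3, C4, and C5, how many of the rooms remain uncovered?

0

Union of C2, C3, C4, C5 = {4, 5, 6, 7, 8, 9} — that's every room, so 0 are uncovered.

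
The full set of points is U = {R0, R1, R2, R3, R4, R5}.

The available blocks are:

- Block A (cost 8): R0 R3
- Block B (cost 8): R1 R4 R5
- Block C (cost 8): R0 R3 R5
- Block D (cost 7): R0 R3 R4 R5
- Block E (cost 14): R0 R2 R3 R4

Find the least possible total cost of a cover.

22

B, E together cover every point (B ∪ E = {R0, R1, R2, R3, R4, R5}); total cost 8 + 14 = 22.
The greedy pick D, B, E costs 29; no covering selection beats 22.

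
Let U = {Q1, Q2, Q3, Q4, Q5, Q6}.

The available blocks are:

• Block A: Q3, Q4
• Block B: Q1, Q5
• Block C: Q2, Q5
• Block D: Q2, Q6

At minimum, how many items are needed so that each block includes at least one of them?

3

Take H = {Q2, Q3, Q5}. Each listed block contains at least one of these, so H is a hitting set of size 3.
The blocks A, B, D are pairwise disjoint, so any hitting set needs a separate item for each — at least 3. Hence 3 is optimal.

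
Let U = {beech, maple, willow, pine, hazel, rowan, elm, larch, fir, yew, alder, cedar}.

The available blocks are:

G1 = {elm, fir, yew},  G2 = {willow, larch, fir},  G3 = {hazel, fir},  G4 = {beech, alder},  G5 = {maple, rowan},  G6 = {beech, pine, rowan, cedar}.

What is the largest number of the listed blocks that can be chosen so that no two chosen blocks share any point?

3

G2, G4, G5 are pairwise disjoint (G2={willow,larch,fir}; G4={beech,alder}; G5={maple,rowan}).
Every remaining block overlaps one of these, and no 4 of the listed blocks are pairwise disjoint, so 3 is the maximum.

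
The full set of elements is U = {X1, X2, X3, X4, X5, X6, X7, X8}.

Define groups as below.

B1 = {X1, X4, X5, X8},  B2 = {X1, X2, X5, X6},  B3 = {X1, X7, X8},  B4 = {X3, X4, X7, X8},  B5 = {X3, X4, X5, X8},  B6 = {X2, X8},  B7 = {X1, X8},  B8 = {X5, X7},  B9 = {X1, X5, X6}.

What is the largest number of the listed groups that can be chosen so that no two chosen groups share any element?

B2, B4 are pairwise disjoint (B2={X1,X2,X5,X6}; B4={X3,X4,X7,X8}).
Every remaining group overlaps one of these, and no 3 of the listed groups are pairwise disjoint, so 2 is the maximum.

2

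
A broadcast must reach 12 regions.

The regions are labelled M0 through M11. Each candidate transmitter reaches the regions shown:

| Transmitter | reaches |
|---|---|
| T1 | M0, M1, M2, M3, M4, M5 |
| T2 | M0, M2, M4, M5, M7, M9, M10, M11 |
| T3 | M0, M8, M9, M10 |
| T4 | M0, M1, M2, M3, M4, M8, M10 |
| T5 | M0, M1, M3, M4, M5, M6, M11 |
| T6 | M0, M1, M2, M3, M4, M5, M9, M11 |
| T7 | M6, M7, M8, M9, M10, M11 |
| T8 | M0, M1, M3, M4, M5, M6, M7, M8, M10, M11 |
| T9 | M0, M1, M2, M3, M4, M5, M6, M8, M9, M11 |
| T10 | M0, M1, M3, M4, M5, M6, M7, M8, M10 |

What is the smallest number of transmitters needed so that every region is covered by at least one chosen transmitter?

2

Take {T9, T10}. Their union is {M0, M1, M2, M3, M4, M5, M6, M7, M8, M9, M10, M11}, which is all 12 regions.
No single transmitter has all 12 regions (the largest, T8, has 10), so 2 is optimal.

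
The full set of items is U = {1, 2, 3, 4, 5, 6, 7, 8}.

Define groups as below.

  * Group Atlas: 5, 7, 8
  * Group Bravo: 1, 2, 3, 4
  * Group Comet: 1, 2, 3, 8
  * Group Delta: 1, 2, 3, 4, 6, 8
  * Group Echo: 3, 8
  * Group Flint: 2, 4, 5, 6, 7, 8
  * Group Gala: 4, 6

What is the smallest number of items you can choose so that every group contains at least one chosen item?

H = {4, 8} meets every group (each contains at least one member of H), and |H| = 2.
The groups Comet, Gala are pairwise disjoint, so any hitting set needs a separate item for each — at least 2. Hence 2 is optimal.

2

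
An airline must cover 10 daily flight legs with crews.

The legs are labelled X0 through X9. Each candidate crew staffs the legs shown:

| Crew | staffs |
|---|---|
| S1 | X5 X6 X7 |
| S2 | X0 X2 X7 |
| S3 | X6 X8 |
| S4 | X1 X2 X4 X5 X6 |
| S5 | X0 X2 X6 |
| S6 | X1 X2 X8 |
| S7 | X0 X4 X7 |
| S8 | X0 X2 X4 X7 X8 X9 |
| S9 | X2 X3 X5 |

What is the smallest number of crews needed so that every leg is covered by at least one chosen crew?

S4 and S8 and S9 together: S4 ∪ S8 ∪ S9 = {X0, X1, X2, X3, X4, X5, X6, X7, X8, X9} — every leg is covered.
Only S9 contains X3, so S9 is forced; the remaining 7 legs need at least 2 more crews (each remaining crew adds at most 5) — so at least 3 crews are needed, and 3 is optimal.

3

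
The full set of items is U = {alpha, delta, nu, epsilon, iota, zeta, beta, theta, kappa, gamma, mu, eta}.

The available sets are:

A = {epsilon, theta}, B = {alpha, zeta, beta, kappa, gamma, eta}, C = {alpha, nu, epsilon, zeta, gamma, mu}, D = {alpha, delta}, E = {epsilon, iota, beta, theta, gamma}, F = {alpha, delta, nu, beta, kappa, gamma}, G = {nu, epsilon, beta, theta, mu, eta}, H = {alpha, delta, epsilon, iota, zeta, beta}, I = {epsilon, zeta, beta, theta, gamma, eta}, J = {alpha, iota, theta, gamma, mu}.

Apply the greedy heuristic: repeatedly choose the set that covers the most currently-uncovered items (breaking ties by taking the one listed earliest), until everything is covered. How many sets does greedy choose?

Greedy: pick B (covers 6 new) → pick G (covers 4 new) → pick H (covers 2 new). Total picks: 3.

3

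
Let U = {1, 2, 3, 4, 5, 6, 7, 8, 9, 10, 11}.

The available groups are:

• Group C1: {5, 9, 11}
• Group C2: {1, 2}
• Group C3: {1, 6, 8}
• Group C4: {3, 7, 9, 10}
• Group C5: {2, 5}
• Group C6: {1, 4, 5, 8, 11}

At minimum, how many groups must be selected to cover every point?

4

Take {C2, C3, C4, C6}. Their union is {1, 2, 3, 4, 5, 6, 7, 8, 9, 10, 11}, which is all 11 points.
No 3 of the 6 groups cover everything (all 20 combinations miss at least one point), so 4 is optimal.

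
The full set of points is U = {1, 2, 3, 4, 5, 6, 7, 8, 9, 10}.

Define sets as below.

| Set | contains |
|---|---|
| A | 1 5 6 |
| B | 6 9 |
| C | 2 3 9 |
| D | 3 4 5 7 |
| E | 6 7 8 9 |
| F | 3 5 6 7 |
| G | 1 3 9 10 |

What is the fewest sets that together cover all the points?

Take {C, D, E, G}. Their union is {1, 2, 3, 4, 5, 6, 7, 8, 9, 10}, which is all 10 points.
Only C contains 2, so C is forced; the remaining 7 points need at least 3 more sets (each remaining set adds at most 3) — so at least 4 sets are needed, and 4 is optimal.

4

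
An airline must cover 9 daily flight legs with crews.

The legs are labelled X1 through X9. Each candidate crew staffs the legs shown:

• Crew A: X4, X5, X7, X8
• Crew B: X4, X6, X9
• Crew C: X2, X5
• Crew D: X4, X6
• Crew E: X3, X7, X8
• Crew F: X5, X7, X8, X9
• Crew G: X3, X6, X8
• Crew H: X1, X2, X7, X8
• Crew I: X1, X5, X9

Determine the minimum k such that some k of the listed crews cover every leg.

4

Take {A, F, G, H}. Their union is {X1, X2, X3, X4, X5, X6, X7, X8, X9}, which is all 9 legs.
No 3 of the 9 crews cover everything (all 84 combinations miss at least one leg), so 4 is optimal.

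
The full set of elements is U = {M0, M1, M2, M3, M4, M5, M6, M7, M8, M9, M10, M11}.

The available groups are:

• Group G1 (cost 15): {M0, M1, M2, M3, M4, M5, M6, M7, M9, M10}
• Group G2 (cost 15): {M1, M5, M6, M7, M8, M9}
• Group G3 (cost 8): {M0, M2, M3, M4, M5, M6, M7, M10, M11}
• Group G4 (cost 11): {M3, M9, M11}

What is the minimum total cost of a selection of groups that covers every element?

G2, G3 together cover every element (G2 ∪ G3 = {M0, M1, M2, M3, M4, M5, M6, M7, M8, M9, M10, M11}); total cost 15 + 8 = 23.
No covering selection has total cost below 23.

23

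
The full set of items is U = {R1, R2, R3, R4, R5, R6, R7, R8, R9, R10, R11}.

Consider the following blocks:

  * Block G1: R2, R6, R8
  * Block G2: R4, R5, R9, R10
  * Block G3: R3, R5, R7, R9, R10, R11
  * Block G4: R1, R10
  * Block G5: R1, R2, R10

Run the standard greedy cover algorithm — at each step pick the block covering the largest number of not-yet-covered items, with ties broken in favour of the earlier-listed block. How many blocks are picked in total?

Greedy: pick G3 (covers 6 new) → pick G1 (covers 3 new) → pick G2 (covers 1 new) → pick G4 (covers 1 new). Total picks: 4.

4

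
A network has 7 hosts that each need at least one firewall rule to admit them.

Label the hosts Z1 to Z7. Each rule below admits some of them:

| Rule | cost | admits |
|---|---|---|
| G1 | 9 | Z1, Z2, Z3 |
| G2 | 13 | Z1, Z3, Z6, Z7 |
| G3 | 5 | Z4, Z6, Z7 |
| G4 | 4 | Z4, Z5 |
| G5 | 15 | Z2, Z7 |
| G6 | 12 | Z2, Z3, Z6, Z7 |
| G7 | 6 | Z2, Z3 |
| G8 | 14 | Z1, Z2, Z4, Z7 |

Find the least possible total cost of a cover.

G1, G3, G4 together cover every host (G1 ∪ G3 ∪ G4 = {Z1, Z2, Z3, Z4, Z5, Z6, Z7}); total cost 9 + 5 + 4 = 18.
No covering selection has total cost below 18.

18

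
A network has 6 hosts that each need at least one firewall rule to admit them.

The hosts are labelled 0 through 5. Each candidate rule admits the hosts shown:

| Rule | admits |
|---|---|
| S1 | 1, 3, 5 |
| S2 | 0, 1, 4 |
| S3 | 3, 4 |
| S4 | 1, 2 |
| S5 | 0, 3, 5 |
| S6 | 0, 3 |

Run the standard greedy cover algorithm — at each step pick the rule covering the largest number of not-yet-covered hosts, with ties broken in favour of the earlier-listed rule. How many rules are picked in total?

3

Greedy: pick S1 (covers 3 new) → pick S2 (covers 2 new) → pick S4 (covers 1 new). Total picks: 3.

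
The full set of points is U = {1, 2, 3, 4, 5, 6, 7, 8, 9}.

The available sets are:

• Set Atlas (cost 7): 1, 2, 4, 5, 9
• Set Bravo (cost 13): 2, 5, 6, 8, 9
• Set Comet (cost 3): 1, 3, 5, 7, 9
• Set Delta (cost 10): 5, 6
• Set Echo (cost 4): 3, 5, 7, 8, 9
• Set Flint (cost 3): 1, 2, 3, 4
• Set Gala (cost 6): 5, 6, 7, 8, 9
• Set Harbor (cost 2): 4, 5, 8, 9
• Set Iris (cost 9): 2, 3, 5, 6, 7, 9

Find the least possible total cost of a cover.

Flint, Gala together cover every point (Flint ∪ Gala = {1, 2, 3, 4, 5, 6, 7, 8, 9}); total cost 3 + 6 = 9.
The greedy pick Harbor, Comet, Flint, Gala costs 14; no covering selection beats 9.

9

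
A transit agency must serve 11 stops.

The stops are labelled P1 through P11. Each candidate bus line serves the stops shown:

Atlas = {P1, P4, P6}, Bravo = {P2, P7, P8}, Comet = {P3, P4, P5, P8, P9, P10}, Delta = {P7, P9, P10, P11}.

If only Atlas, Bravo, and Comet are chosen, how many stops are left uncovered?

1

Union of Atlas, Bravo, Comet = {P1, P2, P3, P4, P5, P6, P7, P8, P9, P10}.
Not covered: P11 — 1 stop.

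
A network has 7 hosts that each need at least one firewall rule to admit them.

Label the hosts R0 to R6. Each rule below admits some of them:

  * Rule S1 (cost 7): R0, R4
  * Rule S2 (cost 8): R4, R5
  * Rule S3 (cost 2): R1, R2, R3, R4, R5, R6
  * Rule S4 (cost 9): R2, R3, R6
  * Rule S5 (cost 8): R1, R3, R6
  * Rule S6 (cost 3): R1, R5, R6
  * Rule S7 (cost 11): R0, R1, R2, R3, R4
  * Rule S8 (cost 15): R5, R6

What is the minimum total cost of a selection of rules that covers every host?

9

S1, S3 together cover every host (S1 ∪ S3 = {R0, R1, R2, R3, R4, R5, R6}); total cost 7 + 2 = 9.
No covering selection has total cost below 9.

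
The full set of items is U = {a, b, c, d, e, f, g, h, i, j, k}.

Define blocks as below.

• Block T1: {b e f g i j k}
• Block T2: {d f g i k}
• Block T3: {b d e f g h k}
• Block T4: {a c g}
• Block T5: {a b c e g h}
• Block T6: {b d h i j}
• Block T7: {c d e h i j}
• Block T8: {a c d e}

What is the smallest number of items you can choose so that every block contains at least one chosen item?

T = {d, g} meets every block (each contains at least one member of T), and |T| = 2.
The blocks T4, T6 are pairwise disjoint, so any hitting set needs a separate item for each — at least 2. Hence 2 is optimal.

2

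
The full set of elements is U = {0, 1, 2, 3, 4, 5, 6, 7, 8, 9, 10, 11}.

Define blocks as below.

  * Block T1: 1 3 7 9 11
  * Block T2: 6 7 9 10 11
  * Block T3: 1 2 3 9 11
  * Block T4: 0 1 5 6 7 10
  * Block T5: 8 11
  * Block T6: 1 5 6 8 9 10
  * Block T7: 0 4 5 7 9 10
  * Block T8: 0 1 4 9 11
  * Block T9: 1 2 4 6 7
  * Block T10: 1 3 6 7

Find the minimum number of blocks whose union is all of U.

3

Take {T3, T6, T7}. Their union is {0, 1, 2, 3, 4, 5, 6, 7, 8, 9, 10, 11}, which is all 12 elements.
No 2 of the 10 blocks cover everything (all 45 combinations miss at least one element), so 3 is optimal.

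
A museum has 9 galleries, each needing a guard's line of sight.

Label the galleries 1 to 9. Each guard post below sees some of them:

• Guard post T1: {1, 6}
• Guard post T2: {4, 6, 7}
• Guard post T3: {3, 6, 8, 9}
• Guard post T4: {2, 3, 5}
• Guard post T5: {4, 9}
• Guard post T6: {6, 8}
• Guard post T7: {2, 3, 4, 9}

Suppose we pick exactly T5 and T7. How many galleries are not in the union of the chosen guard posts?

5

Union of T5, T7 = {2, 3, 4, 9}.
Not covered: 1, 5, 6, 7, 8 — 5 galleries.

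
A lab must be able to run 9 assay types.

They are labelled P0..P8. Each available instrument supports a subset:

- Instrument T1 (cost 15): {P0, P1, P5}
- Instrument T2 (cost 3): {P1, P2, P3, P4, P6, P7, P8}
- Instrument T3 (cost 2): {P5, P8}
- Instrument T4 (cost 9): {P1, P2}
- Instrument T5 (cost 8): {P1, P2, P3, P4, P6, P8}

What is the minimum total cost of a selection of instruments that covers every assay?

18

T1, T2 together cover every assay (T1 ∪ T2 = {P0, P1, P2, P3, P4, P5, P6, P7, P8}); total cost 15 + 3 = 18.
The greedy pick T2, T3, T1 costs 20; no covering selection beats 18.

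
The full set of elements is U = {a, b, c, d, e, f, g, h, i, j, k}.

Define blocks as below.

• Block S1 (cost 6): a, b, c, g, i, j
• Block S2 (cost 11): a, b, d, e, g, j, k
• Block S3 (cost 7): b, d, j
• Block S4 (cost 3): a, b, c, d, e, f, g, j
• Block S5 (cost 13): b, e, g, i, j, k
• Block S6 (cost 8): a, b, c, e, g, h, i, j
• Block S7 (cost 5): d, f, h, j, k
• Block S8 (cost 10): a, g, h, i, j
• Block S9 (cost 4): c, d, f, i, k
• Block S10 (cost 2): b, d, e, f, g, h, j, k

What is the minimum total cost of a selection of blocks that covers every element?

S1, S10 together cover every element (S1 ∪ S10 = {a, b, c, d, e, f, g, h, i, j, k}); total cost 6 + 2 = 8.
The greedy pick S10, S4, S9 costs 9; no covering selection beats 8.

8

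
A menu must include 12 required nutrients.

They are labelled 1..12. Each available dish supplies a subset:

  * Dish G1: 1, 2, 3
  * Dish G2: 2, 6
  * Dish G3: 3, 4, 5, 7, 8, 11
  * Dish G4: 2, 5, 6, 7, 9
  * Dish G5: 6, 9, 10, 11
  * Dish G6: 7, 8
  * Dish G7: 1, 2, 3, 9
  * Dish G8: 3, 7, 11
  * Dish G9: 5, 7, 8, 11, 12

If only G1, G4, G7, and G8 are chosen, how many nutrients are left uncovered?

4

Union of G1, G4, G7, G8 = {1, 2, 3, 5, 6, 7, 9, 11}.
Not covered: 4, 8, 10, 12 — 4 nutrients.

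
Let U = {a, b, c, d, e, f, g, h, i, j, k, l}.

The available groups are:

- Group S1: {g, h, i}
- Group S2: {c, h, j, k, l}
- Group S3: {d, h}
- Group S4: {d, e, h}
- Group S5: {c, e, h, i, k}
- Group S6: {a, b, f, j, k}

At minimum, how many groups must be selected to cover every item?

S1, S2, S4, and S6 cover everything between them: the union {a, b, c, d, e, f, g, h, i, j, k, l} is all of U.
Only S2 contains l, so S2 is forced; the remaining 7 items need at least 3 more groups (each remaining group adds at most 3) — so at least 4 groups are needed, and 4 is optimal.

4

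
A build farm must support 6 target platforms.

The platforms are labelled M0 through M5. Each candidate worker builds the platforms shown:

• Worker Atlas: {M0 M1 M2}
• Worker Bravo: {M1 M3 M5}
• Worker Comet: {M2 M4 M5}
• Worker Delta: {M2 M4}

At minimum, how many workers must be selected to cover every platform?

Atlas and Bravo and Delta together: Atlas ∪ Bravo ∪ Delta = {M0, M1, M2, M3, M4, M5} — every platform is covered.
Only Atlas contains M0, so Atlas is forced; the remaining 3 platforms need at least 2 more workers (each remaining worker adds at most 2) — so at least 3 workers are needed, and 3 is optimal.

3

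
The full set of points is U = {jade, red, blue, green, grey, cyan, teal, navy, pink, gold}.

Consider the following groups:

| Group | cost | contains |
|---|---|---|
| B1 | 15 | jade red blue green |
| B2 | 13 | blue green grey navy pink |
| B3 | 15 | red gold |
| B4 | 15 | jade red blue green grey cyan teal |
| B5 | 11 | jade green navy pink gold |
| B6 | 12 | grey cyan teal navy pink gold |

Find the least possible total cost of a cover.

B4, B5 together cover every point (B4 ∪ B5 = {jade, red, blue, green, grey, cyan, teal, navy, pink, gold}); total cost 15 + 11 = 26.
The greedy pick B6, B1 costs 27; no covering selection beats 26.

26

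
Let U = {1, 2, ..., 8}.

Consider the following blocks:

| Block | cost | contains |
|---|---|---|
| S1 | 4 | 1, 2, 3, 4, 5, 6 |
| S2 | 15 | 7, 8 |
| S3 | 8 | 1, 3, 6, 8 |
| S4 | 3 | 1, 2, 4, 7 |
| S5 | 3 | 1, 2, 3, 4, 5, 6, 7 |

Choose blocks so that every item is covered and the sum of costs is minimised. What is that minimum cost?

S3, S5 together cover every item (S3 ∪ S5 = {1, 2, 3, 4, 5, 6, 7, 8}); total cost 8 + 3 = 11.
No covering selection has total cost below 11.

11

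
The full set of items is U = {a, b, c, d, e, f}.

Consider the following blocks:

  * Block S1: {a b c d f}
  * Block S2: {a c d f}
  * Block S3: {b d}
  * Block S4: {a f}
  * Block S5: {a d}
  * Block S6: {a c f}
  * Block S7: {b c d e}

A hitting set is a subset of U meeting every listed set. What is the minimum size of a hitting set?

2

H = {d, f} meets every block (each contains at least one member of H), and |H| = 2.
The blocks S4, S7 are pairwise disjoint, so any hitting set needs a separate item for each — at least 2. Hence 2 is optimal.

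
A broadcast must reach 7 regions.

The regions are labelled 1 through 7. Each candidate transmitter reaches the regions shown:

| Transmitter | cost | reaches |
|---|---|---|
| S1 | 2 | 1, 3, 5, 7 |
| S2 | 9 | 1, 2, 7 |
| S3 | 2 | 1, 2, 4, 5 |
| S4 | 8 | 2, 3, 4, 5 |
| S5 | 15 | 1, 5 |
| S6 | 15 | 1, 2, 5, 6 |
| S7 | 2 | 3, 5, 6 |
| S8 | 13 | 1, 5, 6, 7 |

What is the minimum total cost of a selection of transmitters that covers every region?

6

S1, S3, S7 together cover every region (S1 ∪ S3 ∪ S7 = {1, 2, 3, 4, 5, 6, 7}); total cost 2 + 2 + 2 = 6.
No covering selection has total cost below 6.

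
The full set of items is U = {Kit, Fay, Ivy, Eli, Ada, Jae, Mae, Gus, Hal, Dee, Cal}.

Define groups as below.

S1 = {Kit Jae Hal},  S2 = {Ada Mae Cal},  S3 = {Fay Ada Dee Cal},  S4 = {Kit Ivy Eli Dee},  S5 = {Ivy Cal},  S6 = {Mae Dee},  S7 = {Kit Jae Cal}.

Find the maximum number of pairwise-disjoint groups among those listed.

S1, S5, S6 are pairwise disjoint (S1={Kit,Jae,Hal}; S5={Ivy,Cal}; S6={Mae,Dee}).
Every remaining group overlaps one of these, and no 4 of the listed groups are pairwise disjoint, so 3 is the maximum.

3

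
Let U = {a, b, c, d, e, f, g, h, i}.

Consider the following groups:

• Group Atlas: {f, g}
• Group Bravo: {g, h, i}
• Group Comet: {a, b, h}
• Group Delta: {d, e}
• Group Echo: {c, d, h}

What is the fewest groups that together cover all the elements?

Atlas, Bravo, Comet, Delta, and Echo cover everything between them: the union {a, b, c, d, e, f, g, h, i} is all of U.
No 4 of the 5 groups cover everything (all 5 combinations miss at least one element), so 5 is optimal.

5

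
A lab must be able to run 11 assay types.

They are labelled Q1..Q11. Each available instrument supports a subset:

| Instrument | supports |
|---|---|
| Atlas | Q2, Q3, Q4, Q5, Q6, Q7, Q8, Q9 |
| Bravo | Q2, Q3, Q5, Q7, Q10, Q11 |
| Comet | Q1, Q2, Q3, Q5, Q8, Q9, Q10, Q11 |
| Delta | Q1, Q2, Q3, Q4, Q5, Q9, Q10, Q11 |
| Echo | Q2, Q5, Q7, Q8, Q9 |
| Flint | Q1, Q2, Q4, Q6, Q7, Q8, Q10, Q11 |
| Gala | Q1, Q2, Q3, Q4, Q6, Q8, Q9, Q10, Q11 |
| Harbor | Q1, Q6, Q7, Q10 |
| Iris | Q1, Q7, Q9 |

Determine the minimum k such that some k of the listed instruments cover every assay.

2

Take {Comet, Flint}. Their union is {Q1, Q2, Q3, Q4, Q5, Q6, Q7, Q8, Q9, Q10, Q11}, which is all 11 assays.
No single instrument has all 11 assays (the largest, Gala, has 9), so 2 is optimal.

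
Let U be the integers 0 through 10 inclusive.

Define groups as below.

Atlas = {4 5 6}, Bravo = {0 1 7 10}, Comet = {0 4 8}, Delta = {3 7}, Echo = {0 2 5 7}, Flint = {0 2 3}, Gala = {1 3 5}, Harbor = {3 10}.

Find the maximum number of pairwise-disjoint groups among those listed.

2

Echo, Harbor are pairwise disjoint (Echo={0,2,5,7}; Harbor={3,10}).
Every remaining group overlaps one of these, and no 3 of the listed groups are pairwise disjoint, so 2 is the maximum.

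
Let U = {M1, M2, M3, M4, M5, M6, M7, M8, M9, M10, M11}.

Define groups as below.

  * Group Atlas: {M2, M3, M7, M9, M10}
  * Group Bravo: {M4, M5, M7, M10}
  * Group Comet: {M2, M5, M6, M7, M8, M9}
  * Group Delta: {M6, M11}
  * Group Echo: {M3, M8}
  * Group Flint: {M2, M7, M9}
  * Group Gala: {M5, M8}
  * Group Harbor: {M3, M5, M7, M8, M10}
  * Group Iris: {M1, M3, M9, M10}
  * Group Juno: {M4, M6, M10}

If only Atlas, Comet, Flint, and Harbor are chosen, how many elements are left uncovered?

3

Union of Atlas, Comet, Flint, Harbor = {M2, M3, M5, M6, M7, M8, M9, M10}.
Not covered: M1, M4, M11 — 3 elements.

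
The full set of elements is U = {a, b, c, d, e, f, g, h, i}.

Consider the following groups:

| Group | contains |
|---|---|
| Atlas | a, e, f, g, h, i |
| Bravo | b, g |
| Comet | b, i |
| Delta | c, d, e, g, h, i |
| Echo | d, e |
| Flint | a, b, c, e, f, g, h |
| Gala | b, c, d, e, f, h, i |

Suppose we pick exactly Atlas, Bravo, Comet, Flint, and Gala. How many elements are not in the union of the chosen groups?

0

Union of Atlas, Bravo, Comet, Flint, Gala = {a, b, c, d, e, f, g, h, i} — that's every element, so 0 are uncovered.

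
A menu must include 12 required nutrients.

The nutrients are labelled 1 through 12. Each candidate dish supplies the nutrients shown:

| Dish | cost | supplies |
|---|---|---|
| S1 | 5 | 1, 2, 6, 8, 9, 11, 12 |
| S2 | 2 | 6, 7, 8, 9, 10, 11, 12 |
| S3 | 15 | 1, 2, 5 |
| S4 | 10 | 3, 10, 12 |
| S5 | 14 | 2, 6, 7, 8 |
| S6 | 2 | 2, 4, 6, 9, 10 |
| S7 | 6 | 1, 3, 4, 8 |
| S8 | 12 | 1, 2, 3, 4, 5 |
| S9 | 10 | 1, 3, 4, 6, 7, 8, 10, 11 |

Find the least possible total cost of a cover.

14

S2, S8 together cover every nutrient (S2 ∪ S8 = {1, 2, 3, 4, 5, 6, 7, 8, 9, 10, 11, 12}); total cost 2 + 12 = 14.
The greedy pick S2, S6, S7, S8 costs 22; no covering selection beats 14.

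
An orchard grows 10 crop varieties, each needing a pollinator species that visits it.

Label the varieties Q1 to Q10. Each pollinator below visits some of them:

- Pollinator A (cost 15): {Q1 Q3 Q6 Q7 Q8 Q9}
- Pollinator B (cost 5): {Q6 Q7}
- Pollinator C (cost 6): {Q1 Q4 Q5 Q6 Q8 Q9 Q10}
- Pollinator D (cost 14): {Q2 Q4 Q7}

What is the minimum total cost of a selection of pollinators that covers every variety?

A, C, D together cover every variety (A ∪ C ∪ D = {Q1, Q2, Q3, Q4, Q5, Q6, Q7, Q8, Q9, Q10}); total cost 15 + 6 + 14 = 35.
The greedy pick C, B, D, A costs 40; no covering selection beats 35.

35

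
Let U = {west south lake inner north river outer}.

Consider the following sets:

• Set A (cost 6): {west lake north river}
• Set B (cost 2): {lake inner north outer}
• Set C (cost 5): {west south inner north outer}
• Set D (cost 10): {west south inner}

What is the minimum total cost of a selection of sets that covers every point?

11

A, C together cover every point (A ∪ C = {west, south, lake, inner, north, river, outer}); total cost 6 + 5 = 11.
The greedy pick B, C, A costs 13; no covering selection beats 11.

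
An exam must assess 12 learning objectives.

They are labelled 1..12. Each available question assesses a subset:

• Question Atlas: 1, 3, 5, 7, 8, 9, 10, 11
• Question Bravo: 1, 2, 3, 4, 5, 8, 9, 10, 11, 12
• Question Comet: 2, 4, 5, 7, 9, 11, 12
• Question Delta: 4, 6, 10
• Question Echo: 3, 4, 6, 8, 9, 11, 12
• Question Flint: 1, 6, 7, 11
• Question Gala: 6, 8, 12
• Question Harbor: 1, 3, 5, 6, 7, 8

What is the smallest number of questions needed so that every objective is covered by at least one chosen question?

2

Bravo and Flint together: Bravo ∪ Flint = {1, 2, 3, 4, 5, 6, 7, 8, 9, 10, 11, 12} — every objective is covered.
No single question has all 12 objectives (the largest, Bravo, has 10), so 2 is optimal.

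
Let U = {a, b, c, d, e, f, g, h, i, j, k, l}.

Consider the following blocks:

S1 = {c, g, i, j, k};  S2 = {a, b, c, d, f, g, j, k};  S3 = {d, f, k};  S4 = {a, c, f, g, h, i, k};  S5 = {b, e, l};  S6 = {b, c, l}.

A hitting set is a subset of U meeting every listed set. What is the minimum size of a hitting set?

2

Take T = {b, k}. Each listed block contains at least one of these, so T is a hitting set of size 2.
The blocks S1, S5 are pairwise disjoint, so any hitting set needs a separate element for each — at least 2. Hence 2 is optimal.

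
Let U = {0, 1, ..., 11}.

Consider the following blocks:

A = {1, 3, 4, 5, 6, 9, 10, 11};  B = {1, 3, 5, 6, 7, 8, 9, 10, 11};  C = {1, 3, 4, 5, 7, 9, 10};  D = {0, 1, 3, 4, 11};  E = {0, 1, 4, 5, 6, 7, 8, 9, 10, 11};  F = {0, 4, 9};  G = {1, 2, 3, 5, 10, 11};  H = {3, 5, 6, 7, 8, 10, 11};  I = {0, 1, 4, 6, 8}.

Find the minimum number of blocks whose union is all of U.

2

Take {E, G}. Their union is {0, 1, 2, 3, 4, 5, 6, 7, 8, 9, 10, 11}, which is all 12 elements.
No single block has all 12 elements (the largest, E, has 10), so 2 is optimal.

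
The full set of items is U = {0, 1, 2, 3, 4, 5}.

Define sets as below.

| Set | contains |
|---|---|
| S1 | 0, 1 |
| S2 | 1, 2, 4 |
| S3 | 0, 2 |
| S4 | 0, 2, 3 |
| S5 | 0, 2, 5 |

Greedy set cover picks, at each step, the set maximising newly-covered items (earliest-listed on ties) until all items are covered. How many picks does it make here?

Greedy: pick S2 (covers 3 new) → pick S4 (covers 2 new) → pick S5 (covers 1 new). Total picks: 3.

3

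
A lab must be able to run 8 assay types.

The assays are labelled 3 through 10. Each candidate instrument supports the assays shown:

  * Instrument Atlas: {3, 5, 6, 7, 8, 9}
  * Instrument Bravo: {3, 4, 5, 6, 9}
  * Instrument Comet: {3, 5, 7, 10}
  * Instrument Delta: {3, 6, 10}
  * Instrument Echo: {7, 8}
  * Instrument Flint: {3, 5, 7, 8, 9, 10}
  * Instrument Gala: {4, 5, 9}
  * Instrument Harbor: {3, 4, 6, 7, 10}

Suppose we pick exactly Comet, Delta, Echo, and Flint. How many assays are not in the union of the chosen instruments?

Union of Comet, Delta, Echo, Flint = {3, 5, 6, 7, 8, 9, 10}.
Not covered: 4 — 1 assay.

1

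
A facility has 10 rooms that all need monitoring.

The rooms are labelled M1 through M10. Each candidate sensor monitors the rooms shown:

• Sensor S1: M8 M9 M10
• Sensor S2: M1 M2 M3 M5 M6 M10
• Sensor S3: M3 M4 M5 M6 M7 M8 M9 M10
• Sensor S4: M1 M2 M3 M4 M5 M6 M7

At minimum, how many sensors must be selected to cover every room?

2

Take {S2, S3}. Their union is {M1, M2, M3, M4, M5, M6, M7, M8, M9, M10}, which is all 10 rooms.
No single sensor has all 10 rooms (the largest, S3, has 8), so 2 is optimal.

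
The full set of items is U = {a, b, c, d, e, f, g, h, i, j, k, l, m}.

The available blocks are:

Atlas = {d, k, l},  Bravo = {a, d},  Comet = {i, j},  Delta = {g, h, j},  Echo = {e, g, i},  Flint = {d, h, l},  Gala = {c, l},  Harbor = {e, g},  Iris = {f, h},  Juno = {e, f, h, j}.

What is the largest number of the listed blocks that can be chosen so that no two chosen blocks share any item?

5

Bravo, Comet, Gala, Harbor, Iris are pairwise disjoint (Bravo={a,d}; Comet={i,j}; Gala={c,l}; Harbor={e,g}; Iris={f,h}).
Every remaining block overlaps one of these, and no 6 of the listed blocks are pairwise disjoint, so 5 is the maximum.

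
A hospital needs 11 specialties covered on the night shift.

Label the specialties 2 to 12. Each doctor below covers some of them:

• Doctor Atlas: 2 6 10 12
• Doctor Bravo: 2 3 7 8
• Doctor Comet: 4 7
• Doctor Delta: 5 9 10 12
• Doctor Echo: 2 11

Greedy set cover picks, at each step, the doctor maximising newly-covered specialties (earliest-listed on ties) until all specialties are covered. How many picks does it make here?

5

Greedy: pick Atlas (covers 4 new) → pick Bravo (covers 3 new) → pick Delta (covers 2 new) → pick Comet (covers 1 new) → pick Echo (covers 1 new). Total picks: 5.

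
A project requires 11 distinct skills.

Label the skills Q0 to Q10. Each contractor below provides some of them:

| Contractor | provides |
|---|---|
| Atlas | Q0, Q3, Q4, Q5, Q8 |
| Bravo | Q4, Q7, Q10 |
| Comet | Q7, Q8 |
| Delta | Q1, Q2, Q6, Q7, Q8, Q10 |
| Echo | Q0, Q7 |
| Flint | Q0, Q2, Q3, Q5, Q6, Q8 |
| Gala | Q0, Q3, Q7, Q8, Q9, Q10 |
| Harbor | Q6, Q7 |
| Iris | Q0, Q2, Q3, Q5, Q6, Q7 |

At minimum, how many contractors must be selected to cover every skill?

3

Atlas and Delta and Gala together: Atlas ∪ Delta ∪ Gala = {Q0, Q1, Q2, Q3, Q4, Q5, Q6, Q7, Q8, Q9, Q10} — every skill is covered.
Only Delta contains Q1, so Delta is forced; the remaining 5 skills need at least 2 more contractors (each remaining contractor adds at most 4) — so at least 3 contractors are needed, and 3 is optimal.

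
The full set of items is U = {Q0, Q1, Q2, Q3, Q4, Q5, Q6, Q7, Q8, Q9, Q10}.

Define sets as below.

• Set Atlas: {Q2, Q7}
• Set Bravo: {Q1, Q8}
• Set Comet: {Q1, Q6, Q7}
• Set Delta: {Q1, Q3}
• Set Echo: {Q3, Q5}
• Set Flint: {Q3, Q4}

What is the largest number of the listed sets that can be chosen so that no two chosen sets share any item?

Atlas, Bravo, Echo are pairwise disjoint (Atlas={Q2,Q7}; Bravo={Q1,Q8}; Echo={Q3,Q5}).
Every remaining set overlaps one of these, and no 4 of the listed sets are pairwise disjoint, so 3 is the maximum.

3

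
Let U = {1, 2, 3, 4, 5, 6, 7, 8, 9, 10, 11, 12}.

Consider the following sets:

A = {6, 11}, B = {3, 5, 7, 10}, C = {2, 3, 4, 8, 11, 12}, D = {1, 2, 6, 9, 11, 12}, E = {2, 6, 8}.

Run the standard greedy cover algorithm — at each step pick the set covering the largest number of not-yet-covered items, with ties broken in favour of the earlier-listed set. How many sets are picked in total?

3

Greedy: pick C (covers 6 new) → pick B (covers 3 new) → pick D (covers 3 new). Total picks: 3.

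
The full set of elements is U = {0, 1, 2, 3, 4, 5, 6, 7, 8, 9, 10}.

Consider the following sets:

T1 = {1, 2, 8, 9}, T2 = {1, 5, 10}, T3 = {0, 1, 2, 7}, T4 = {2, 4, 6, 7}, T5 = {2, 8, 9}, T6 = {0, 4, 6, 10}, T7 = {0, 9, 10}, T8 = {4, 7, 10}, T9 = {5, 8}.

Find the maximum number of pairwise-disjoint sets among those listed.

3

T4, T7, T9 are pairwise disjoint (T4={2,4,6,7}; T7={0,9,10}; T9={5,8}).
Every remaining set overlaps one of these, and no 4 of the listed sets are pairwise disjoint, so 3 is the maximum.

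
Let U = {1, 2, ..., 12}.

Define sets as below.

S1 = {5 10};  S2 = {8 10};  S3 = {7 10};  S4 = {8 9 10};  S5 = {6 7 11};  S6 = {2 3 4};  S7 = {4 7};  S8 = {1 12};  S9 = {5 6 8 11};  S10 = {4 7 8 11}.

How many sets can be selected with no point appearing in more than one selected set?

4

S4, S5, S6, S8 are pairwise disjoint (S4={8,9,10}; S5={6,7,11}; S6={2,3,4}; S8={1,12}).
Every remaining set overlaps one of these, and no 5 of the listed sets are pairwise disjoint, so 4 is the maximum.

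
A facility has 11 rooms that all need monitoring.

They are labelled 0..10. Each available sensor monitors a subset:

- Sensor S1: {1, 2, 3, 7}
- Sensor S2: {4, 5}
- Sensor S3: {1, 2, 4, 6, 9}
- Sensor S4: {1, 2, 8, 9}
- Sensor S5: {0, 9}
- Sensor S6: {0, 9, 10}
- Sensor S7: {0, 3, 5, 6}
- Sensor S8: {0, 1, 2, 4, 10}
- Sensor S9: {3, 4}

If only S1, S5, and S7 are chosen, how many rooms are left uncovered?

Union of S1, S5, S7 = {0, 1, 2, 3, 5, 6, 7, 9}.
Not covered: 4, 8, 10 — 3 rooms.

3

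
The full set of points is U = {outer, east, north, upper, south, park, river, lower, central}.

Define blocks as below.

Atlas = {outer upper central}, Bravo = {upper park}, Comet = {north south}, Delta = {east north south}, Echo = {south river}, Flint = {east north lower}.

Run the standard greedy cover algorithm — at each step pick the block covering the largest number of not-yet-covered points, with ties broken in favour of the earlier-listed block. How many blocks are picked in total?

5

Greedy: pick Atlas (covers 3 new) → pick Delta (covers 3 new) → pick Bravo (covers 1 new) → pick Echo (covers 1 new) → pick Flint (covers 1 new). Total picks: 5.
(The true minimum cover uses only 4 blocks, so greedy is not optimal here.)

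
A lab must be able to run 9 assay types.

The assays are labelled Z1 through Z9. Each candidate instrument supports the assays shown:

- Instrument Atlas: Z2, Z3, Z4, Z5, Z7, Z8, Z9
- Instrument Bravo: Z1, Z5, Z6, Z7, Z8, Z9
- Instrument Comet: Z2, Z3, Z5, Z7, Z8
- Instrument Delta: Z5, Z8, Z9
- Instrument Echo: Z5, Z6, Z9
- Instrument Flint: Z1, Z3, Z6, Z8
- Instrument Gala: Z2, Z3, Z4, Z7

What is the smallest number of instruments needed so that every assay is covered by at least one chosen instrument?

Atlas and Flint together: Atlas ∪ Flint = {Z1, Z2, Z3, Z4, Z5, Z6, Z7, Z8, Z9} — every assay is covered.
No single instrument has all 9 assays (the largest, Atlas, has 7), so 2 is optimal.

2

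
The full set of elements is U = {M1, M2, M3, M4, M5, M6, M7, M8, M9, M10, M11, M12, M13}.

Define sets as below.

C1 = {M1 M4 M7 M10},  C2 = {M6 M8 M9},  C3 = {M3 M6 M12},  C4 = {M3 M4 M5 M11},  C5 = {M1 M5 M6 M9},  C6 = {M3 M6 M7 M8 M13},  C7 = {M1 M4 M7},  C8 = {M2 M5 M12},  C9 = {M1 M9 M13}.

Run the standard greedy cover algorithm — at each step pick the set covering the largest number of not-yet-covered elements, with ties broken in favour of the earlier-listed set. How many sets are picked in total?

Greedy: pick C6 (covers 5 new) → pick C1 (covers 3 new) → pick C8 (covers 3 new) → pick C2 (covers 1 new) → pick C4 (covers 1 new). Total picks: 5.

5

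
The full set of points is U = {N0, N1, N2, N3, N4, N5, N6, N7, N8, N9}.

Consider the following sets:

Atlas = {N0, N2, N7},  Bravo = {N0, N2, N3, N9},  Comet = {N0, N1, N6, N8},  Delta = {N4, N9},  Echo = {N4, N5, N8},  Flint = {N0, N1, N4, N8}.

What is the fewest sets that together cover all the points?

4

Atlas and Bravo and Comet and Echo together: Atlas ∪ Bravo ∪ Comet ∪ Echo = {N0, N1, N2, N3, N4, N5, N6, N7, N8, N9} — every point is covered.
Only Atlas contains N7, so Atlas is forced; the remaining 7 points need at least 3 more sets (each remaining set adds at most 3) — so at least 4 sets are needed, and 4 is optimal.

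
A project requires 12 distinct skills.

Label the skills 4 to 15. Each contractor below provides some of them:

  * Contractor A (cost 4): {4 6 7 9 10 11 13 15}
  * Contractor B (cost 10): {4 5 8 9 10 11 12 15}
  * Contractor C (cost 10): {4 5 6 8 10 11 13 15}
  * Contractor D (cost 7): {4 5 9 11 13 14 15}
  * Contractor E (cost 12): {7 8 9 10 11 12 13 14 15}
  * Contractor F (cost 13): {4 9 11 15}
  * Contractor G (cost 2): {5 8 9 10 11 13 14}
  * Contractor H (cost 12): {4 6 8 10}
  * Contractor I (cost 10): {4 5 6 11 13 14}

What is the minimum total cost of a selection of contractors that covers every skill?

16

A, B, G together cover every skill (A ∪ B ∪ G = {4, 5, 6, 7, 8, 9, 10, 11, 12, 13, 14, 15}); total cost 4 + 10 + 2 = 16.
No covering selection has total cost below 16.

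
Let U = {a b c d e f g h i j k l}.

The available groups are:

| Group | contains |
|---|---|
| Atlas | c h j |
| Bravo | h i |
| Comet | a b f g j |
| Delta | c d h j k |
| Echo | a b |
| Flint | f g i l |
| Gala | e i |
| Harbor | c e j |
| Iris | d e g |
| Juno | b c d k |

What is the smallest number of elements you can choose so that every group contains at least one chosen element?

4

The 4 elements {a, c, d, i} hit every group.
No choice of 3 elements meets every group, so 4 is the minimum.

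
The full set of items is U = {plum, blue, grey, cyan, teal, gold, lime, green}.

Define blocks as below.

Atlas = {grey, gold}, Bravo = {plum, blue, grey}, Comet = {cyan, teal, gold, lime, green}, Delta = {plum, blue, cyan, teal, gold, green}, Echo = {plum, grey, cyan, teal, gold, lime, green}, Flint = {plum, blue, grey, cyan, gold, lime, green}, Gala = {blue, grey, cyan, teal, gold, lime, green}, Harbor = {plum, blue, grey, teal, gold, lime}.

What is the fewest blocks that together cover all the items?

2

Take {Delta, Harbor}. Their union is {plum, blue, grey, cyan, teal, gold, lime, green}, which is all 8 items.
No single block has all 8 items (the largest, Echo, has 7), so 2 is optimal.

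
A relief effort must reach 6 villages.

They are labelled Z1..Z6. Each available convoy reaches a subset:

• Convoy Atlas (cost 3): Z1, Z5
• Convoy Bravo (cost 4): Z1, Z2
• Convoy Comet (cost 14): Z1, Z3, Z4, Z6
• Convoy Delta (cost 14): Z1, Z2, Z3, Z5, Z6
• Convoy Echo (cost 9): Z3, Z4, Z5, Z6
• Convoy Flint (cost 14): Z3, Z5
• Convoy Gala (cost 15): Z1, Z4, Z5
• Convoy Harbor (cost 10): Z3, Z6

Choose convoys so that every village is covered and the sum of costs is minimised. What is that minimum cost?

13

Bravo, Echo together cover every village (Bravo ∪ Echo = {Z1, Z2, Z3, Z4, Z5, Z6}); total cost 4 + 9 = 13.
The greedy pick Atlas, Echo, Bravo costs 16; no covering selection beats 13.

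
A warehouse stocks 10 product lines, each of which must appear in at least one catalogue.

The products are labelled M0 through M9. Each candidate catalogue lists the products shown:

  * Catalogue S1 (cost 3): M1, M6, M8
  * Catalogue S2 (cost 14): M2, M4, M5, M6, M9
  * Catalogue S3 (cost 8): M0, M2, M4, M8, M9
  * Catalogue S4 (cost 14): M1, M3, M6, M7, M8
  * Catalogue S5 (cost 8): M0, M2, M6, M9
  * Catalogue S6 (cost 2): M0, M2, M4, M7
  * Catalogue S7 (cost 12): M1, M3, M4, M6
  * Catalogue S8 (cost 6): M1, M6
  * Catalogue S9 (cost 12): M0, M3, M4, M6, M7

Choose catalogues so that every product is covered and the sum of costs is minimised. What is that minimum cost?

S1, S2, S9 together cover every product (S1 ∪ S2 ∪ S9 = {M0, M1, M2, M3, M4, M5, M6, M7, M8, M9}); total cost 3 + 14 + 12 = 29.
The greedy pick S6, S1, S2, S7 costs 31; no covering selection beats 29.

29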